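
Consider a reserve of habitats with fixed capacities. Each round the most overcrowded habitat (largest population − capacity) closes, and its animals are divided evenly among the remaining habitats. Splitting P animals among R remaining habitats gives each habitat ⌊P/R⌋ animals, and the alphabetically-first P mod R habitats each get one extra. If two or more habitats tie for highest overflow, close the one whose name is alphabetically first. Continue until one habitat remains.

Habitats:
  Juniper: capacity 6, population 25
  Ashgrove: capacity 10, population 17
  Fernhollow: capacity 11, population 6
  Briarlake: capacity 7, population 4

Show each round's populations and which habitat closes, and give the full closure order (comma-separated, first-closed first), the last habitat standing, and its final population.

Round 1: Ashgrove=17 Briarlake=4 Fernhollow=6 Juniper=25 → close Juniper (overflow 19)
  25÷3 = 8 each, +1 to first 1
Round 2: Ashgrove=26 Briarlake=12 Fernhollow=14 → close Ashgrove (overflow 16)
  26÷2 = 13 each, +1 to first 0
Round 3: Briarlake=25 Fernhollow=27 → close Briarlake (overflow 18)
  25÷1 = 25 each, +1 to first 0

Closure order: Juniper, Ashgrove, Briarlake
Last habitat: Fernhollow with 52 animals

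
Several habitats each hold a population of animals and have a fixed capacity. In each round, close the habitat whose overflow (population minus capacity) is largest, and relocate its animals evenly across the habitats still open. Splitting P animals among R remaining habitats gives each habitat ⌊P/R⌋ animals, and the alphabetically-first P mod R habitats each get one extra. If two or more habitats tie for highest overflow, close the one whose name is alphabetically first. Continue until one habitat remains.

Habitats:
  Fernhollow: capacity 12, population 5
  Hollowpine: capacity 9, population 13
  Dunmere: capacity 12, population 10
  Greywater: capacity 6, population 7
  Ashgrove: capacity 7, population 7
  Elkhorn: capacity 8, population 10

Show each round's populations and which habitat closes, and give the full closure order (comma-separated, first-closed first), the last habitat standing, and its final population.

Round 1: Ashgrove=7 Dunmere=10 Elkhorn=10 Fernhollow=5 Greywater=7 Hollowpine=13 → close Hollowpine (overflow 4)
  13÷5 = 2 each, +1 to first 3
Round 2: Ashgrove=10 Dunmere=13 Elkhorn=13 Fernhollow=7 Greywater=9 → close Elkhorn (overflow 5)
  13÷4 = 3 each, +1 to first 1
Round 3: Ashgrove=14 Dunmere=16 Fernhollow=10 Greywater=12 → close Ashgrove (overflow 7)
  14÷3 = 4 each, +1 to first 2
Round 4: Dunmere=21 Fernhollow=15 Greywater=16 → close Greywater (overflow 10)
  16÷2 = 8 each, +1 to first 0
Round 5: Dunmere=29 Fernhollow=23 → close Dunmere (overflow 17)
  29÷1 = 29 each, +1 to first 0

Closure order: Hollowpine, Elkhorn, Ashgrove, Greywater, Dunmere
Last habitat: Fernhollow with 52 animals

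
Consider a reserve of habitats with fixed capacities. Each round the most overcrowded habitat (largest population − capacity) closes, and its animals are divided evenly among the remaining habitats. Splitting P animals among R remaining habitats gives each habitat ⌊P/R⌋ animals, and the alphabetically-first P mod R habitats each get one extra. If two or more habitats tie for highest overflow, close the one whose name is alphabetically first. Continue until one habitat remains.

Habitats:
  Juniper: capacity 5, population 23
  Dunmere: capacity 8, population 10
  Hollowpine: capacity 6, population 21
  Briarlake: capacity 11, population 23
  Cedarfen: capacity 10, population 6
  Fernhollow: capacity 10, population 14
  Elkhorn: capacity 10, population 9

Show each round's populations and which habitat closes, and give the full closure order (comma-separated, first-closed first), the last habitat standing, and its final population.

Closure order: Juniper, Hollowpine, Briarlake, Fernhollow, Dunmere, Elkhorn
Last habitat: Cedarfen with 106 animals

Round 1: Briarlake=23 Cedarfen=6 Dunmere=10 Elkhorn=9 Fernhollow=14 Hollowpine=21 Juniper=23 → close Juniper (overflow 18)
  23÷6 = 3 each, +1 to first 5
Round 2: Briarlake=27 Cedarfen=10 Dunmere=14 Elkhorn=13 Fernhollow=18 Hollowpine=24 → close Hollowpine (overflow 18)
  24÷5 = 4 each, +1 to first 4
Round 3: Briarlake=32 Cedarfen=15 Dunmere=19 Elkhorn=18 Fernhollow=22 → close Briarlake (overflow 21)
  32÷4 = 8 each, +1 to first 0
Round 4: Cedarfen=23 Dunmere=27 Elkhorn=26 Fernhollow=30 → close Fernhollow (overflow 20)
  30÷3 = 10 each, +1 to first 0
Round 5: Cedarfen=33 Dunmere=37 Elkhorn=36 → close Dunmere (overflow 29)
  37÷2 = 18 each, +1 to first 1
Round 6: Cedarfen=52 Elkhorn=54 → close Elkhorn (overflow 44)
  54÷1 = 54 each, +1 to first 0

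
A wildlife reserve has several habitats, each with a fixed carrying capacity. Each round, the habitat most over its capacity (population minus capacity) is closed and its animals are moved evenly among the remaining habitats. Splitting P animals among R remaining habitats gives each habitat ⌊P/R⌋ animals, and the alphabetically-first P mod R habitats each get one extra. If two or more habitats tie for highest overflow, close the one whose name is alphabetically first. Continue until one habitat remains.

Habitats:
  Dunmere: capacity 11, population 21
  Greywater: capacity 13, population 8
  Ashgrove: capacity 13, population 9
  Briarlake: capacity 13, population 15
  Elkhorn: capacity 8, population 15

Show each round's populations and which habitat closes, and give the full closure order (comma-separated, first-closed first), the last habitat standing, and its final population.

Round 1: Ashgrove=9 Briarlake=15 Dunmere=21 Elkhorn=15 Greywater=8 → close Dunmere (overflow 10)
  21÷4 = 5 each, +1 to first 1
Round 2: Ashgrove=15 Briarlake=20 Elkhorn=20 Greywater=13 → close Elkhorn (overflow 12)
  20÷3 = 6 each, +1 to first 2
Round 3: Ashgrove=22 Briarlake=27 Greywater=19 → close Briarlake (overflow 14)
  27÷2 = 13 each, +1 to first 1
Round 4: Ashgrove=36 Greywater=32 → close Ashgrove (overflow 23)
  36÷1 = 36 each, +1 to first 0

Closure order: Dunmere, Elkhorn, Briarlake, Ashgrove
Last habitat: Greywater with 68 animals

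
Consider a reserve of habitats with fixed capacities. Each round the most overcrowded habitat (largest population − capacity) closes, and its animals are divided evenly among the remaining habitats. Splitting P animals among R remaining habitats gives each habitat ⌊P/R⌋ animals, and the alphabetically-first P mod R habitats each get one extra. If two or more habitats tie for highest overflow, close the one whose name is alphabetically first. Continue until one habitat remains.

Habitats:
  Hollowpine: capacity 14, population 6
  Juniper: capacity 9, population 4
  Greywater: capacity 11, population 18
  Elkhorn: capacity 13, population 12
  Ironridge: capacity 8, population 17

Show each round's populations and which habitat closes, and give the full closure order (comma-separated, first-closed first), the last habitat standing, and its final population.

Closure order: Ironridge, Greywater, Elkhorn, Juniper
Last habitat: Hollowpine with 57 animals

Round 1: Elkhorn=12 Greywater=18 Hollowpine=6 Ironridge=17 Juniper=4 → close Ironridge (overflow 9)
  17÷4 = 4 each, +1 to first 1
Round 2: Elkhorn=17 Greywater=22 Hollowpine=10 Juniper=8 → close Greywater (overflow 11)
  22÷3 = 7 each, +1 to first 1
Round 3: Elkhorn=25 Hollowpine=17 Juniper=15 → close Elkhorn (overflow 12)
  25÷2 = 12 each, +1 to first 1
Round 4: Hollowpine=30 Juniper=27 → close Juniper (overflow 18)
  27÷1 = 27 each, +1 to first 0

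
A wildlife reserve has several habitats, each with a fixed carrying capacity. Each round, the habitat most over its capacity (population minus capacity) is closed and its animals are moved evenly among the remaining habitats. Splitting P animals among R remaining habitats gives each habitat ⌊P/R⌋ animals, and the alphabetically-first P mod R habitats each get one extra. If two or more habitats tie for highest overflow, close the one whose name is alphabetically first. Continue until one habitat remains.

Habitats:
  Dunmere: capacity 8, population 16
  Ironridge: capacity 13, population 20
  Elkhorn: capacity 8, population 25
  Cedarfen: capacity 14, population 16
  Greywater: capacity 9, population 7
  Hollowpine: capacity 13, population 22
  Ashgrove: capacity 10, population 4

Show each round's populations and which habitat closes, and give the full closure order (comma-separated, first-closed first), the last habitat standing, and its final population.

Closure order: Elkhorn, Hollowpine, Dunmere, Ironridge, Cedarfen, Ashgrove
Last habitat: Greywater with 110 animals

Round 1: Ashgrove=4 Cedarfen=16 Dunmere=16 Elkhorn=25 Greywater=7 Hollowpine=22 Ironridge=20 → close Elkhorn (overflow 17)
  25÷6 = 4 each, +1 to first 1
Round 2: Ashgrove=9 Cedarfen=20 Dunmere=20 Greywater=11 Hollowpine=26 Ironridge=24 → close Hollowpine (overflow 13)
  26÷5 = 5 each, +1 to first 1
Round 3: Ashgrove=15 Cedarfen=25 Dunmere=25 Greywater=16 Ironridge=29 → close Dunmere (overflow 17)
  25÷4 = 6 each, +1 to first 1
Round 4: Ashgrove=22 Cedarfen=31 Greywater=22 Ironridge=35 → close Ironridge (overflow 22)
  35÷3 = 11 each, +1 to first 2
Round 5: Ashgrove=34 Cedarfen=43 Greywater=33 → close Cedarfen (overflow 29)
  43÷2 = 21 each, +1 to first 1
Round 6: Ashgrove=56 Greywater=54 → close Ashgrove (overflow 46)
  56÷1 = 56 each, +1 to first 0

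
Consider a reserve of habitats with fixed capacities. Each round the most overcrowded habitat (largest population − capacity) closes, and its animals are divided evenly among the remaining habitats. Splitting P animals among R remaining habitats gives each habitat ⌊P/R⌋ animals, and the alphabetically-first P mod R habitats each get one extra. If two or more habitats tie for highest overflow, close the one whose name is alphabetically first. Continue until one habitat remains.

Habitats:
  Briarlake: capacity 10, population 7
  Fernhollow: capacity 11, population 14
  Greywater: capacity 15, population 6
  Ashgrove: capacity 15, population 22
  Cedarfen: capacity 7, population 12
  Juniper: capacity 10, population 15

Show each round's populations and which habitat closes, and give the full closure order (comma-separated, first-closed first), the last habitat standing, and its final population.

Closure order: Ashgrove, Cedarfen, Juniper, Fernhollow, Briarlake
Last habitat: Greywater with 76 animals

Round 1: Ashgrove=22 Briarlake=7 Cedarfen=12 Fernhollow=14 Greywater=6 Juniper=15 → close Ashgrove (overflow 7)
  22÷5 = 4 each, +1 to first 2
Round 2: Briarlake=12 Cedarfen=17 Fernhollow=18 Greywater=10 Juniper=19 → close Cedarfen (overflow 10)
  17÷4 = 4 each, +1 to first 1
Round 3: Briarlake=17 Fernhollow=22 Greywater=14 Juniper=23 → close Juniper (overflow 13)
  23÷3 = 7 each, +1 to first 2
Round 4: Briarlake=25 Fernhollow=30 Greywater=21 → close Fernhollow (overflow 19)
  30÷2 = 15 each, +1 to first 0
Round 5: Briarlake=40 Greywater=36 → close Briarlake (overflow 30)
  40÷1 = 40 each, +1 to first 0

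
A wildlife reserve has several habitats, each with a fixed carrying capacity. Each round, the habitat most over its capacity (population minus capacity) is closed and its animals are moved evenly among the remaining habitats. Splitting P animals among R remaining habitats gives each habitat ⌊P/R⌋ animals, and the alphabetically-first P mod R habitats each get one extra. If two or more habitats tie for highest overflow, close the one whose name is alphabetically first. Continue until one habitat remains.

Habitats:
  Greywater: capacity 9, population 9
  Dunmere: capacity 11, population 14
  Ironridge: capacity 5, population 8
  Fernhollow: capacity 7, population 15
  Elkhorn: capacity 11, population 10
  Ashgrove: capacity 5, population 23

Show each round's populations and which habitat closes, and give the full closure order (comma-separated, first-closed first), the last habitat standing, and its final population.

Round 1: Ashgrove=23 Dunmere=14 Elkhorn=10 Fernhollow=15 Greywater=9 Ironridge=8 → close Ashgrove (overflow 18)
  23÷5 = 4 each, +1 to first 3
Round 2: Dunmere=19 Elkhorn=15 Fernhollow=20 Greywater=13 Ironridge=12 → close Fernhollow (overflow 13)
  20÷4 = 5 each, +1 to first 0
Round 3: Dunmere=24 Elkhorn=20 Greywater=18 Ironridge=17 → close Dunmere (overflow 13)
  24÷3 = 8 each, +1 to first 0
Round 4: Elkhorn=28 Greywater=26 Ironridge=25 → close Ironridge (overflow 20)
  25÷2 = 12 each, +1 to first 1
Round 5: Elkhorn=41 Greywater=38 → close Elkhorn (overflow 30)
  41÷1 = 41 each, +1 to first 0

Closure order: Ashgrove, Fernhollow, Dunmere, Ironridge, Elkhorn
Last habitat: Greywater with 79 animals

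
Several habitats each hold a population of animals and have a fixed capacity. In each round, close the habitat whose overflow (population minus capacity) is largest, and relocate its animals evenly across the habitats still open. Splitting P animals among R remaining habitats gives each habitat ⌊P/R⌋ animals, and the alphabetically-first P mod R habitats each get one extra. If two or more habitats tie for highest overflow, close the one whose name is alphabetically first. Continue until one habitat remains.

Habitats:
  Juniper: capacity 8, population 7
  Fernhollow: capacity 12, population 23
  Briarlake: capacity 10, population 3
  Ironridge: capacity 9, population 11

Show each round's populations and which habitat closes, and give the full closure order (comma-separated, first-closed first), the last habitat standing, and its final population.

Round 1: Briarlake=3 Fernhollow=23 Ironridge=11 Juniper=7 → close Fernhollow (overflow 11)
  23÷3 = 7 each, +1 to first 2
Round 2: Briarlake=11 Ironridge=19 Juniper=14 → close Ironridge (overflow 10)
  19÷2 = 9 each, +1 to first 1
Round 3: Briarlake=21 Juniper=23 → close Juniper (overflow 15)
  23÷1 = 23 each, +1 to first 0

Closure order: Fernhollow, Ironridge, Juniper
Last habitat: Briarlake with 44 animals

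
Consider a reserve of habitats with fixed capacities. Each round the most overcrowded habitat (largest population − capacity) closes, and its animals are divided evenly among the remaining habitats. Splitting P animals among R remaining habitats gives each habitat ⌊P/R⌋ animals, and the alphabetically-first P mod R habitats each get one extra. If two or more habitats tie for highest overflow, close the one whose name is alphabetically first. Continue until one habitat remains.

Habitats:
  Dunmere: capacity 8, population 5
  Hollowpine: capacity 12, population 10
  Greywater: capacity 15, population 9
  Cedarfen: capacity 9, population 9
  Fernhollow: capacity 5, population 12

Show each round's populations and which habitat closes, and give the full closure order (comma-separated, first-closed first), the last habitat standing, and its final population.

Round 1: Cedarfen=9 Dunmere=5 Fernhollow=12 Greywater=9 Hollowpine=10 → close Fernhollow (overflow 7)
  12÷4 = 3 each, +1 to first 0
Round 2: Cedarfen=12 Dunmere=8 Greywater=12 Hollowpine=13 → close Cedarfen (overflow 3)
  12÷3 = 4 each, +1 to first 0
Round 3: Dunmere=12 Greywater=16 Hollowpine=17 → close Hollowpine (overflow 5)
  17÷2 = 8 each, +1 to first 1
Round 4: Dunmere=21 Greywater=24 → close Dunmere (overflow 13)
  21÷1 = 21 each, +1 to first 0

Closure order: Fernhollow, Cedarfen, Hollowpine, Dunmere
Last habitat: Greywater with 45 animals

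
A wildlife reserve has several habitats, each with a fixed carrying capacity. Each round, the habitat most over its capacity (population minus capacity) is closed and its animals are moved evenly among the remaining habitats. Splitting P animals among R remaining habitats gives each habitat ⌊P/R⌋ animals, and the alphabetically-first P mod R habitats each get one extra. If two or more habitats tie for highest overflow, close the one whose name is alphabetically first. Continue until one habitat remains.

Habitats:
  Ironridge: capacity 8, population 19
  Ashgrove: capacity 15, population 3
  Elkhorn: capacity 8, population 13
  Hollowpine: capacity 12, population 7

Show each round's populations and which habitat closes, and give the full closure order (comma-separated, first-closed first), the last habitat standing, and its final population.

Round 1: Ashgrove=3 Elkhorn=13 Hollowpine=7 Ironridge=19 → close Ironridge (overflow 11)
  19÷3 = 6 each, +1 to first 1
Round 2: Ashgrove=10 Elkhorn=19 Hollowpine=13 → close Elkhorn (overflow 11)
  19÷2 = 9 each, +1 to first 1
Round 3: Ashgrove=20 Hollowpine=22 → close Hollowpine (overflow 10)
  22÷1 = 22 each, +1 to first 0

Closure order: Ironridge, Elkhorn, Hollowpine
Last habitat: Ashgrove with 42 animals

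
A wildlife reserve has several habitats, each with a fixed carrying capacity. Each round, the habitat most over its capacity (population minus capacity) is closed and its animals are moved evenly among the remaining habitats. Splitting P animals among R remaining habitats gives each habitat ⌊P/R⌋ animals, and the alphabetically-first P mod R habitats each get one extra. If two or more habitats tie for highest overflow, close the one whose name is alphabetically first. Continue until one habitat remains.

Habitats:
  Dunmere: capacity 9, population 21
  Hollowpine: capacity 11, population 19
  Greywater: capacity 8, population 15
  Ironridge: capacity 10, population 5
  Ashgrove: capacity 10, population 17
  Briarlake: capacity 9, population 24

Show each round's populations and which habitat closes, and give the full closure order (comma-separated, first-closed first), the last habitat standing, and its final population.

Closure order: Briarlake, Dunmere, Ashgrove, Greywater, Hollowpine
Last habitat: Ironridge with 101 animals

Round 1: Ashgrove=17 Briarlake=24 Dunmere=21 Greywater=15 Hollowpine=19 Ironridge=5 → close Briarlake (overflow 15)
  24÷5 = 4 each, +1 to first 4
Round 2: Ashgrove=22 Dunmere=26 Greywater=20 Hollowpine=24 Ironridge=9 → close Dunmere (overflow 17)
  26÷4 = 6 each, +1 to first 2
Round 3: Ashgrove=29 Greywater=27 Hollowpine=30 Ironridge=15 → close Ashgrove (overflow 19)
  29÷3 = 9 each, +1 to first 2
Round 4: Greywater=37 Hollowpine=40 Ironridge=24 → close Greywater (overflow 29)
  37÷2 = 18 each, +1 to first 1
Round 5: Hollowpine=59 Ironridge=42 → close Hollowpine (overflow 48)
  59÷1 = 59 each, +1 to first 0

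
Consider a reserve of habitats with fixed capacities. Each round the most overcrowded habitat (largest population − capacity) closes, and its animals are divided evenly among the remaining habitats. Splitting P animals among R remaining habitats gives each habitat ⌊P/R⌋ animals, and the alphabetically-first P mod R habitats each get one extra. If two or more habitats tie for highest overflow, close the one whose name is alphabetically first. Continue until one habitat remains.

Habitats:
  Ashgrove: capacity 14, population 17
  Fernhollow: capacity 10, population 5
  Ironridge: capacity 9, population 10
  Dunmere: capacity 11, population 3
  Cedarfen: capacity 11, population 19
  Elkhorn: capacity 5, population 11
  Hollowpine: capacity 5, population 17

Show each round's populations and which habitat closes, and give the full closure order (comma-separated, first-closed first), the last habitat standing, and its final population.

Closure order: Hollowpine, Cedarfen, Elkhorn, Ashgrove, Ironridge, Fernhollow
Last habitat: Dunmere with 82 animals

Round 1: Ashgrove=17 Cedarfen=19 Dunmere=3 Elkhorn=11 Fernhollow=5 Hollowpine=17 Ironridge=10 → close Hollowpine (overflow 12)
  17÷6 = 2 each, +1 to first 5
Round 2: Ashgrove=20 Cedarfen=22 Dunmere=6 Elkhorn=14 Fernhollow=8 Ironridge=12 → close Cedarfen (overflow 11)
  22÷5 = 4 each, +1 to first 2
Round 3: Ashgrove=25 Dunmere=11 Elkhorn=18 Fernhollow=12 Ironridge=16 → close Elkhorn (overflow 13)
  18÷4 = 4 each, +1 to first 2
Round 4: Ashgrove=30 Dunmere=16 Fernhollow=16 Ironridge=20 → close Ashgrove (overflow 16)
  30÷3 = 10 each, +1 to first 0
Round 5: Dunmere=26 Fernhollow=26 Ironridge=30 → close Ironridge (overflow 21)
  30÷2 = 15 each, +1 to first 0
Round 6: Dunmere=41 Fernhollow=41 → close Fernhollow (overflow 31)
  41÷1 = 41 each, +1 to first 0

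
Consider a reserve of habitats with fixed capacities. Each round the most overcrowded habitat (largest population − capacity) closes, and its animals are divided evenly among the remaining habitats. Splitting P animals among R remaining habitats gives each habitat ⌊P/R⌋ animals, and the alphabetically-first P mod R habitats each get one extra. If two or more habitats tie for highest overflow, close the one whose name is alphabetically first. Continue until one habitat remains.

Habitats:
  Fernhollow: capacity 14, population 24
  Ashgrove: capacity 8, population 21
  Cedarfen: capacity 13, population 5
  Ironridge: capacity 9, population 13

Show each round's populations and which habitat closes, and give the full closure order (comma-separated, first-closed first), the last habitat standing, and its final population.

Closure order: Ashgrove, Fernhollow, Ironridge
Last habitat: Cedarfen with 63 animals

Round 1: Ashgrove=21 Cedarfen=5 Fernhollow=24 Ironridge=13 → close Ashgrove (overflow 13)
  21÷3 = 7 each, +1 to first 0
Round 2: Cedarfen=12 Fernhollow=31 Ironridge=20 → close Fernhollow (overflow 17)
  31÷2 = 15 each, +1 to first 1
Round 3: Cedarfen=28 Ironridge=35 → close Ironridge (overflow 26)
  35÷1 = 35 each, +1 to first 0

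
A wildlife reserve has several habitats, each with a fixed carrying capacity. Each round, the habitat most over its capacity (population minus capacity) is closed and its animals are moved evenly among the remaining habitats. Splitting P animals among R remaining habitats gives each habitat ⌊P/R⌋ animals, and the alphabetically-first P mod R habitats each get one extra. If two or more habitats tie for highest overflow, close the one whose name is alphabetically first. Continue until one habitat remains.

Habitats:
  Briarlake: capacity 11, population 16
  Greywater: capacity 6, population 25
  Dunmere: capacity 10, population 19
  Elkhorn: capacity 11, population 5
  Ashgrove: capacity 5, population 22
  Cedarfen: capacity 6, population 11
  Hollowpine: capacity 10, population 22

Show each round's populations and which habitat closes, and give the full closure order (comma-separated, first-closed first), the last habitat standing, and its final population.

Round 1: Ashgrove=22 Briarlake=16 Cedarfen=11 Dunmere=19 Elkhorn=5 Greywater=25 Hollowpine=22 → close Greywater (overflow 19)
  25÷6 = 4 each, +1 to first 1
Round 2: Ashgrove=27 Briarlake=20 Cedarfen=15 Dunmere=23 Elkhorn=9 Hollowpine=26 → close Ashgrove (overflow 22)
  27÷5 = 5 each, +1 to first 2
Round 3: Briarlake=26 Cedarfen=21 Dunmere=28 Elkhorn=14 Hollowpine=31 → close Hollowpine (overflow 21)
  31÷4 = 7 each, +1 to first 3
Round 4: Briarlake=34 Cedarfen=29 Dunmere=36 Elkhorn=21 → close Dunmere (overflow 26)
  36÷3 = 12 each, +1 to first 0
Round 5: Briarlake=46 Cedarfen=41 Elkhorn=33 → close Briarlake (overflow 35)
  46÷2 = 23 each, +1 to first 0
Round 6: Cedarfen=64 Elkhorn=56 → close Cedarfen (overflow 58)
  64÷1 = 64 each, +1 to first 0

Closure order: Greywater, Ashgrove, Hollowpine, Dunmere, Briarlake, Cedarfen
Last habitat: Elkhorn with 120 animals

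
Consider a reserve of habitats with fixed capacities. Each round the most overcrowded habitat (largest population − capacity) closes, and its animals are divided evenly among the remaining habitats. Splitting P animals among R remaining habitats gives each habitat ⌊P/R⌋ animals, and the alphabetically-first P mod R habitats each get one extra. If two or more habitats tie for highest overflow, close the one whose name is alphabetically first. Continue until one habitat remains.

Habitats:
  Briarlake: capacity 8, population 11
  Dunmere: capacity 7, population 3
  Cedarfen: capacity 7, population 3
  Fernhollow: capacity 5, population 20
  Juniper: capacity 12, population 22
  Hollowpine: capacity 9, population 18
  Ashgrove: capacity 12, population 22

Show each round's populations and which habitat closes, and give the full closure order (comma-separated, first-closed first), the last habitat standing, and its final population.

Round 1: Ashgrove=22 Briarlake=11 Cedarfen=3 Dunmere=3 Fernhollow=20 Hollowpine=18 Juniper=22 → close Fernhollow (overflow 15)
  20÷6 = 3 each, +1 to first 2
Round 2: Ashgrove=26 Briarlake=15 Cedarfen=6 Dunmere=6 Hollowpine=21 Juniper=25 → close Ashgrove (overflow 14)
  26÷5 = 5 each, +1 to first 1
Round 3: Briarlake=21 Cedarfen=11 Dunmere=11 Hollowpine=26 Juniper=30 → close Juniper (overflow 18)
  30÷4 = 7 each, +1 to first 2
Round 4: Briarlake=29 Cedarfen=19 Dunmere=18 Hollowpine=33 → close Hollowpine (overflow 24)
  33÷3 = 11 each, +1 to first 0
Round 5: Briarlake=40 Cedarfen=30 Dunmere=29 → close Briarlake (overflow 32)
  40÷2 = 20 each, +1 to first 0
Round 6: Cedarfen=50 Dunmere=49 → close Cedarfen (overflow 43)
  50÷1 = 50 each, +1 to first 0

Closure order: Fernhollow, Ashgrove, Juniper, Hollowpine, Briarlake, Cedarfen
Last habitat: Dunmere with 99 animals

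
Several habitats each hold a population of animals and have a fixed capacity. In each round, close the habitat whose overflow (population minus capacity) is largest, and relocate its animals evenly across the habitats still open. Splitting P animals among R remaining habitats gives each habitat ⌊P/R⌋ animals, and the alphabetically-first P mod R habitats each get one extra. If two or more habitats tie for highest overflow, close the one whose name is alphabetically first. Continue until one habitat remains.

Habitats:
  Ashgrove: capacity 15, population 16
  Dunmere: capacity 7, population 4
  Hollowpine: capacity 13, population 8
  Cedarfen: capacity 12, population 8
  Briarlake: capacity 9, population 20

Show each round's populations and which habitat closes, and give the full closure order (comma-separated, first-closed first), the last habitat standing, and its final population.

Round 1: Ashgrove=16 Briarlake=20 Cedarfen=8 Dunmere=4 Hollowpine=8 → close Briarlake (overflow 11)
  20÷4 = 5 each, +1 to first 0
Round 2: Ashgrove=21 Cedarfen=13 Dunmere=9 Hollowpine=13 → close Ashgrove (overflow 6)
  21÷3 = 7 each, +1 to first 0
Round 3: Cedarfen=20 Dunmere=16 Hollowpine=20 → close Dunmere (overflow 9)
  16÷2 = 8 each, +1 to first 0
Round 4: Cedarfen=28 Hollowpine=28 → close Cedarfen (overflow 16)
  28÷1 = 28 each, +1 to first 0

Closure order: Briarlake, Ashgrove, Dunmere, Cedarfen
Last habitat: Hollowpine with 56 animals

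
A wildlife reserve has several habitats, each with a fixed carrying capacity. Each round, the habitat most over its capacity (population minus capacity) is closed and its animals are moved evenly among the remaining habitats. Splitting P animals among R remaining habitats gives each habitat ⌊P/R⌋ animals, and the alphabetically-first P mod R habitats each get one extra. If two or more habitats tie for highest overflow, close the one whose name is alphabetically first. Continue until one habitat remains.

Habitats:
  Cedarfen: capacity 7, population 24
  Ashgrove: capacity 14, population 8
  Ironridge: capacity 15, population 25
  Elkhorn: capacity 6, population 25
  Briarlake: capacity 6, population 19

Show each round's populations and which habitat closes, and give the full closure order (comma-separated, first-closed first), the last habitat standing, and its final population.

Closure order: Elkhorn, Cedarfen, Briarlake, Ironridge
Last habitat: Ashgrove with 101 animals

Round 1: Ashgrove=8 Briarlake=19 Cedarfen=24 Elkhorn=25 Ironridge=25 → close Elkhorn (overflow 19)
  25÷4 = 6 each, +1 to first 1
Round 2: Ashgrove=15 Briarlake=25 Cedarfen=30 Ironridge=31 → close Cedarfen (overflow 23)
  30÷3 = 10 each, +1 to first 0
Round 3: Ashgrove=25 Briarlake=35 Ironridge=41 → close Briarlake (overflow 29)
  35÷2 = 17 each, +1 to first 1
Round 4: Ashgrove=43 Ironridge=58 → close Ironridge (overflow 43)
  58÷1 = 58 each, +1 to first 0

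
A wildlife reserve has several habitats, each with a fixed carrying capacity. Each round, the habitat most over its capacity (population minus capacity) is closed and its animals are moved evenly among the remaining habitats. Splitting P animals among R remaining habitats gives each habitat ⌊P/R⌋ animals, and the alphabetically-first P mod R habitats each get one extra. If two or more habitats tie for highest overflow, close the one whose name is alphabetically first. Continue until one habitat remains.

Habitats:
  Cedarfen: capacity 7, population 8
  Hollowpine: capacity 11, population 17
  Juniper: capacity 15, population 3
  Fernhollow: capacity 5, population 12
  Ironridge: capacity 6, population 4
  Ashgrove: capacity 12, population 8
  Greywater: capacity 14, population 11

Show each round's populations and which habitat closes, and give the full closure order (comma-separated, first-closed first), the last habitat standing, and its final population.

Closure order: Fernhollow, Hollowpine, Cedarfen, Greywater, Ironridge, Ashgrove
Last habitat: Juniper with 63 animals

Round 1: Ashgrove=8 Cedarfen=8 Fernhollow=12 Greywater=11 Hollowpine=17 Ironridge=4 Juniper=3 → close Fernhollow (overflow 7)
  12÷6 = 2 each, +1 to first 0
Round 2: Ashgrove=10 Cedarfen=10 Greywater=13 Hollowpine=19 Ironridge=6 Juniper=5 → close Hollowpine (overflow 8)
  19÷5 = 3 each, +1 to first 4
Round 3: Ashgrove=14 Cedarfen=14 Greywater=17 Ironridge=10 Juniper=8 → close Cedarfen (overflow 7)
  14÷4 = 3 each, +1 to first 2
Round 4: Ashgrove=18 Greywater=21 Ironridge=13 Juniper=11 → close Greywater (overflow 7)
  21÷3 = 7 each, +1 to first 0
Round 5: Ashgrove=25 Ironridge=20 Juniper=18 → close Ironridge (overflow 14)
  20÷2 = 10 each, +1 to first 0
Round 6: Ashgrove=35 Juniper=28 → close Ashgrove (overflow 23)
  35÷1 = 35 each, +1 to first 0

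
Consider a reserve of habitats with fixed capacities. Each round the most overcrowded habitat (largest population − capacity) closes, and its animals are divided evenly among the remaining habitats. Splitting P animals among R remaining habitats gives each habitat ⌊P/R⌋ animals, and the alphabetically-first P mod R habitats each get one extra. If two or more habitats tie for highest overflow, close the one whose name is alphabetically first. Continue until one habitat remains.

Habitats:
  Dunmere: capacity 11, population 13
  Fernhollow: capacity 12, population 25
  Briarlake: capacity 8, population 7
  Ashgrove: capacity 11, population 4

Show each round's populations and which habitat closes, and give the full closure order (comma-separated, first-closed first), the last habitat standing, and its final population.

Closure order: Fernhollow, Dunmere, Briarlake
Last habitat: Ashgrove with 49 animals

Round 1: Ashgrove=4 Briarlake=7 Dunmere=13 Fernhollow=25 → close Fernhollow (overflow 13)
  25÷3 = 8 each, +1 to first 1
Round 2: Ashgrove=13 Briarlake=15 Dunmere=21 → close Dunmere (overflow 10)
  21÷2 = 10 each, +1 to first 1
Round 3: Ashgrove=24 Briarlake=25 → close Briarlake (overflow 17)
  25÷1 = 25 each, +1 to first 0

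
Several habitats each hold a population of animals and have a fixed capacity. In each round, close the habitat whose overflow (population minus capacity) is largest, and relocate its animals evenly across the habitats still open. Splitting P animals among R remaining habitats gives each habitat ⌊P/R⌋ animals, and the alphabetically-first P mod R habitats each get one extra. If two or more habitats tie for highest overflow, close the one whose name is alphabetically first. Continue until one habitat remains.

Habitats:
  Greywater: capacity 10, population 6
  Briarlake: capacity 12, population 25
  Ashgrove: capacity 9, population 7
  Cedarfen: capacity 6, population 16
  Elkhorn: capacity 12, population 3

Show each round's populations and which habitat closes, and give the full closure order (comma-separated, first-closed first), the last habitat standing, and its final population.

Closure order: Briarlake, Cedarfen, Ashgrove, Greywater
Last habitat: Elkhorn with 57 animals

Round 1: Ashgrove=7 Briarlake=25 Cedarfen=16 Elkhorn=3 Greywater=6 → close Briarlake (overflow 13)
  25÷4 = 6 each, +1 to first 1
Round 2: Ashgrove=14 Cedarfen=22 Elkhorn=9 Greywater=12 → close Cedarfen (overflow 16)
  22÷3 = 7 each, +1 to first 1
Round 3: Ashgrove=22 Elkhorn=16 Greywater=19 → close Ashgrove (overflow 13)
  22÷2 = 11 each, +1 to first 0
Round 4: Elkhorn=27 Greywater=30 → close Greywater (overflow 20)
  30÷1 = 30 each, +1 to first 0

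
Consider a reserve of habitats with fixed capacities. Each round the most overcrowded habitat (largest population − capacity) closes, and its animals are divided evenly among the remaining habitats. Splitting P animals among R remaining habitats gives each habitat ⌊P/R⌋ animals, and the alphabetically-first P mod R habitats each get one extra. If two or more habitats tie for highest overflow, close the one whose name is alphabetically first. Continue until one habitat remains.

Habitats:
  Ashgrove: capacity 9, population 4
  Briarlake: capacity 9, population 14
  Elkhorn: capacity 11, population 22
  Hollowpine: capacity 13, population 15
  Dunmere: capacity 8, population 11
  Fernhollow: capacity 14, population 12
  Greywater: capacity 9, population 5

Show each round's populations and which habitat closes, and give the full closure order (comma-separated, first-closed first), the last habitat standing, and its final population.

Closure order: Elkhorn, Briarlake, Dunmere, Hollowpine, Fernhollow, Ashgrove
Last habitat: Greywater with 83 animals

Round 1: Ashgrove=4 Briarlake=14 Dunmere=11 Elkhorn=22 Fernhollow=12 Greywater=5 Hollowpine=15 → close Elkhorn (overflow 11)
  22÷6 = 3 each, +1 to first 4
Round 2: Ashgrove=8 Briarlake=18 Dunmere=15 Fernhollow=16 Greywater=8 Hollowpine=18 → close Briarlake (overflow 9)
  18÷5 = 3 each, +1 to first 3
Round 3: Ashgrove=12 Dunmere=19 Fernhollow=20 Greywater=11 Hollowpine=21 → close Dunmere (overflow 11)
  19÷4 = 4 each, +1 to first 3
Round 4: Ashgrove=17 Fernhollow=25 Greywater=16 Hollowpine=25 → close Hollowpine (overflow 12)
  25÷3 = 8 each, +1 to first 1
Round 5: Ashgrove=26 Fernhollow=33 Greywater=24 → close Fernhollow (overflow 19)
  33÷2 = 16 each, +1 to first 1
Round 6: Ashgrove=43 Greywater=40 → close Ashgrove (overflow 34)
  43÷1 = 43 each, +1 to first 0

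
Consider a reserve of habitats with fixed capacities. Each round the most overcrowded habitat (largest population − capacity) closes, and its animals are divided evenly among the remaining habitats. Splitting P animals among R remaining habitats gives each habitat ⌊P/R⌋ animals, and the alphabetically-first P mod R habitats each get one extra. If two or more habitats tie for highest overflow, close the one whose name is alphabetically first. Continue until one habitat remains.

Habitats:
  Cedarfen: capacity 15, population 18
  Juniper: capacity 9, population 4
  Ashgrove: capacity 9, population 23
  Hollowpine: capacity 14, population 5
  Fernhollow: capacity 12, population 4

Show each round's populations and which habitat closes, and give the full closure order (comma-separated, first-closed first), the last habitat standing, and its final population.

Round 1: Ashgrove=23 Cedarfen=18 Fernhollow=4 Hollowpine=5 Juniper=4 → close Ashgrove (overflow 14)
  23÷4 = 5 each, +1 to first 3
Round 2: Cedarfen=24 Fernhollow=10 Hollowpine=11 Juniper=9 → close Cedarfen (overflow 9)
  24÷3 = 8 each, +1 to first 0
Round 3: Fernhollow=18 Hollowpine=19 Juniper=17 → close Juniper (overflow 8)
  17÷2 = 8 each, +1 to first 1
Round 4: Fernhollow=27 Hollowpine=27 → close Fernhollow (overflow 15)
  27÷1 = 27 each, +1 to first 0

Closure order: Ashgrove, Cedarfen, Juniper, Fernhollow
Last habitat: Hollowpine with 54 animals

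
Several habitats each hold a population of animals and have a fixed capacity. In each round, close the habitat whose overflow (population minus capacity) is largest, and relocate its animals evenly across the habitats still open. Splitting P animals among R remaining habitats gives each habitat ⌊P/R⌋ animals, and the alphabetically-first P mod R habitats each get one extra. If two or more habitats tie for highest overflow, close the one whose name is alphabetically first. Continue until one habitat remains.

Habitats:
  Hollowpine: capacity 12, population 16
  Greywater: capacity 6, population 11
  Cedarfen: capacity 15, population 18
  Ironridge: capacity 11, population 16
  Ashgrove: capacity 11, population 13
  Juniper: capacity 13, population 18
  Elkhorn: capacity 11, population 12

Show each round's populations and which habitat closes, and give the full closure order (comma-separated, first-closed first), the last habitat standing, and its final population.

Closure order: Greywater, Ironridge, Cedarfen, Hollowpine, Juniper, Ashgrove
Last habitat: Elkhorn with 104 animals

Round 1: Ashgrove=13 Cedarfen=18 Elkhorn=12 Greywater=11 Hollowpine=16 Ironridge=16 Juniper=18 → close Greywater (overflow 5)
  11÷6 = 1 each, +1 to first 5
Round 2: Ashgrove=15 Cedarfen=20 Elkhorn=14 Hollowpine=18 Ironridge=18 Juniper=19 → close Ironridge (overflow 7)
  18÷5 = 3 each, +1 to first 3
Round 3: Ashgrove=19 Cedarfen=24 Elkhorn=18 Hollowpine=21 Juniper=22 → close Cedarfen (overflow 9)
  24÷4 = 6 each, +1 to first 0
Round 4: Ashgrove=25 Elkhorn=24 Hollowpine=27 Juniper=28 → close Hollowpine (overflow 15)
  27÷3 = 9 each, +1 to first 0
Round 5: Ashgrove=34 Elkhorn=33 Juniper=37 → close Juniper (overflow 24)
  37÷2 = 18 each, +1 to first 1
Round 6: Ashgrove=53 Elkhorn=51 → close Ashgrove (overflow 42)
  53÷1 = 53 each, +1 to first 0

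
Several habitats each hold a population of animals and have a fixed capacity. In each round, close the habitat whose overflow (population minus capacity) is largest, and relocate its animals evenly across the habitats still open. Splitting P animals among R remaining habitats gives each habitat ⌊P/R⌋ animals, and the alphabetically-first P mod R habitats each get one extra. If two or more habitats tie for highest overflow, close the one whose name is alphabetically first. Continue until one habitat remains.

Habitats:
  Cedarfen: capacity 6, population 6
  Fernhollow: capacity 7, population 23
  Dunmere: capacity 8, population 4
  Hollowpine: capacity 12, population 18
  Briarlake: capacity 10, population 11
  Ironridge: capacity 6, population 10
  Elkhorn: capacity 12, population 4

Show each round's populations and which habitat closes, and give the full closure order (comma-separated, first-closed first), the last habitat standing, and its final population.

Closure order: Fernhollow, Hollowpine, Ironridge, Briarlake, Cedarfen, Dunmere
Last habitat: Elkhorn with 76 animals

Round 1: Briarlake=11 Cedarfen=6 Dunmere=4 Elkhorn=4 Fernhollow=23 Hollowpine=18 Ironridge=10 → close Fernhollow (overflow 16)
  23÷6 = 3 each, +1 to first 5
Round 2: Briarlake=15 Cedarfen=10 Dunmere=8 Elkhorn=8 Hollowpine=22 Ironridge=13 → close Hollowpine (overflow 10)
  22÷5 = 4 each, +1 to first 2
Round 3: Briarlake=20 Cedarfen=15 Dunmere=12 Elkhorn=12 Ironridge=17 → close Ironridge (overflow 11)
  17÷4 = 4 each, +1 to first 1
Round 4: Briarlake=25 Cedarfen=19 Dunmere=16 Elkhorn=16 → close Briarlake (overflow 15)
  25÷3 = 8 each, +1 to first 1
Round 5: Cedarfen=28 Dunmere=24 Elkhorn=24 → close Cedarfen (overflow 22)
  28÷2 = 14 each, +1 to first 0
Round 6: Dunmere=38 Elkhorn=38 → close Dunmere (overflow 30)
  38÷1 = 38 each, +1 to first 0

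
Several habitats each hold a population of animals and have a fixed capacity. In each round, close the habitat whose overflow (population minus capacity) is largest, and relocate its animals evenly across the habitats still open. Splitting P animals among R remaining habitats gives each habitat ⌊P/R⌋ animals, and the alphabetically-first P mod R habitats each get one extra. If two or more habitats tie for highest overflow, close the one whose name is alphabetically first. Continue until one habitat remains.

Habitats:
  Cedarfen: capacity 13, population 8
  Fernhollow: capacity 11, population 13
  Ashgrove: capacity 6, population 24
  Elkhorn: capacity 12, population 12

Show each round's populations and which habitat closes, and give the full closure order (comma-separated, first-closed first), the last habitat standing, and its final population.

Round 1: Ashgrove=24 Cedarfen=8 Elkhorn=12 Fernhollow=13 → close Ashgrove (overflow 18)
  24÷3 = 8 each, +1 to first 0
Round 2: Cedarfen=16 Elkhorn=20 Fernhollow=21 → close Fernhollow (overflow 10)
  21÷2 = 10 each, +1 to first 1
Round 3: Cedarfen=27 Elkhorn=30 → close Elkhorn (overflow 18)
  30÷1 = 30 each, +1 to first 0

Closure order: Ashgrove, Fernhollow, Elkhorn
Last habitat: Cedarfen with 57 animals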